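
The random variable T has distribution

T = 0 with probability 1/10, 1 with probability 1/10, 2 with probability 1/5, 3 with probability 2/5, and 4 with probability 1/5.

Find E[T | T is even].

2.4

P(T is even) = 1/10 + 1/5 + 1/5 = 1/2.
E[T | T is even] = [0·1/10 + 2·1/5 + 4·1/5] / (1/2)
 = 6/5 / (1/2)
 = 12/5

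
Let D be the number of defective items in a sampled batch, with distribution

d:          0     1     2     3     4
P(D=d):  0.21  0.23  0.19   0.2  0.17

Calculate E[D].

E[D] = Σ d·P(D=d)
 = 0·0.21 + 1·0.23 + 2·0.19 + 3·0.2 + 4·0.17
 = 0 + 0.23 + 0.38 + 0.6 + 0.68
 = 1.89

1.89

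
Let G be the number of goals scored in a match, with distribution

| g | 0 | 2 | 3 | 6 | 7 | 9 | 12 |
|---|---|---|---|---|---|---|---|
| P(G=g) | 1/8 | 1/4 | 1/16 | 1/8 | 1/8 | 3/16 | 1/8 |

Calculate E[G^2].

45.375

E[G^2] = Σ g^2·P(G=g)
 = 0·1/8 + 4·1/4 + 9·1/16 + 36·1/8 + 49·1/8 + 81·3/16 + 144·1/8
 = 0 + 1 + 9/16 + 9/2 + 49/8 + 243/16 + 18
 = 363/8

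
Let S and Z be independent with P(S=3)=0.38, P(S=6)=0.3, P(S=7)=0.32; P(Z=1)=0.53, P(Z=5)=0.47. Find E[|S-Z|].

3.0144

E[|S-Z|] = Σ_s Σ_z |s-z| · P(S=s)P(Z=z)
 = 2·0.2014 + 2·0.1786 + 5·0.159 + 1·0.141 + 6·0.1696 + 2·0.1504
 = 0.4028 + 0.3572 + 0.795 + 0.141 + 1.0176 + 0.3008
 = 3.0144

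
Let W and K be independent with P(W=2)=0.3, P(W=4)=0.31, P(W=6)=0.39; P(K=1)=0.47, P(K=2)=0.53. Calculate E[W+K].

E[W+K] = Σ_w Σ_k (w+k) · P(W=w)P(K=k)
 = 3·0.141 + 4·0.159 + 5·0.1457 + 6·0.1643 + 7·0.1833 + 8·0.2067
 = 0.423 + 0.636 + 0.7285 + 0.9858 + 1.2831 + 1.6536
 = 5.71

5.71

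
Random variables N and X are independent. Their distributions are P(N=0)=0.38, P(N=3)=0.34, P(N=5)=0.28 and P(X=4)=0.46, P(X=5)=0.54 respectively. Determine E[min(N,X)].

E[min(N,X)] = Σ_n Σ_x min(n,x) · P(N=n)P(X=x)
 = 0·0.1748 + 0·0.2052 + 3·0.1564 + 3·0.1836 + 4·0.1288 + 5·0.1512
 = 0 + 0 + 0.4692 + 0.5508 + 0.5152 + 0.756
 = 2.2912

2.2912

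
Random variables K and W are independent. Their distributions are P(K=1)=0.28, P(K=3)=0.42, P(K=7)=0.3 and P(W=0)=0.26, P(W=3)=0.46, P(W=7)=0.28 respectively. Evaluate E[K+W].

6.98

E[K+W] = Σ_k Σ_w (k+w) · P(K=k)P(W=w)
 = 1·0.0728 + 4·0.1288 + 8·0.0784 + 3·0.1092 + 6·0.1932 + 10·0.1176 + 7·0.078 + 10·0.138 + 14·0.084
 = 0.0728 + 0.5152 + 0.6272 + 0.3276 + 1.1592 + 1.176 + 0.546 + 1.38 + 1.176
 = 6.98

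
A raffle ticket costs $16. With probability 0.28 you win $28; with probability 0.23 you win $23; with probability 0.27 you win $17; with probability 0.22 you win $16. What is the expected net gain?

E[payout] = 28·0.28 + 23·0.23 + 17·0.27 + 16·0.22
 = 7.84 + 5.29 + 4.59 + 3.52
 = 21.24
Net = 21.24 - 16 = 5.24

5.24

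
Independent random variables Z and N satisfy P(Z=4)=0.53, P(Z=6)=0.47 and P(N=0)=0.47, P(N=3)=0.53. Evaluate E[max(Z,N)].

4.94

E[max(Z,N)] = Σ_z Σ_n max(z,n) · P(Z=z)P(N=n)
 = 4·0.2491 + 4·0.2809 + 6·0.2209 + 6·0.2491
 = 0.9964 + 1.1236 + 1.3254 + 1.4946
 = 4.94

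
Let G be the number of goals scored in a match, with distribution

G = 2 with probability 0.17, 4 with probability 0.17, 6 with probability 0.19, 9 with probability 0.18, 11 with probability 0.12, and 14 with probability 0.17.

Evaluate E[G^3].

810.7

E[G^3] = Σ g^3·P(G=g)
 = 8·0.17 + 64·0.17 + 216·0.19 + 729·0.18 + 1331·0.12 + 2744·0.17
 = 1.36 + 10.88 + 41.04 + 131.22 + 159.72 + 466.48
 = 810.7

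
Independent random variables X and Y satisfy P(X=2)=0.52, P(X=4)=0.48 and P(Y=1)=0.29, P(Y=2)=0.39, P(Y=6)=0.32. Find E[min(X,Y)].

E[min(X,Y)] = Σ_x Σ_y min(x,y) · P(X=x)P(Y=y)
 = 1·0.1508 + 2·0.2028 + 2·0.1664 + 1·0.1392 + 2·0.1872 + 4·0.1536
 = 0.1508 + 0.4056 + 0.3328 + 0.1392 + 0.3744 + 0.6144
 = 2.0172

2.0172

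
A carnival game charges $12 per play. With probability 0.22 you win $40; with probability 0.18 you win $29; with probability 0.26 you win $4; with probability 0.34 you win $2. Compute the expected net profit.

3.74

E[payout] = 40·0.22 + 29·0.18 + 4·0.26 + 2·0.34
 = 8.8 + 5.22 + 1.04 + 0.68
 = 15.74
Net = 15.74 - 12 = 3.74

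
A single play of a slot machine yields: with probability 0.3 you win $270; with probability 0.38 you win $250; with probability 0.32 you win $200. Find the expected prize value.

240

E[payout] = 270·0.3 + 250·0.38 + 200·0.32
 = 81 + 95 + 64
 = 240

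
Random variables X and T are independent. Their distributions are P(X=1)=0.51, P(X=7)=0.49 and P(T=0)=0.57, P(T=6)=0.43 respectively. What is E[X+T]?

E[X+T] = Σ_x Σ_t (x+t) · P(X=x)P(T=t)
 = 1·0.2907 + 7·0.2193 + 7·0.2793 + 13·0.2107
 = 0.2907 + 1.5351 + 1.9551 + 2.7391
 = 6.52

6.52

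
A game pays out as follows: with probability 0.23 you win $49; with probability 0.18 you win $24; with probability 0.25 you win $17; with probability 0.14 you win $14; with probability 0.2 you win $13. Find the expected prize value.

24.4

E[payout] = 49·0.23 + 24·0.18 + 17·0.25 + 14·0.14 + 13·0.2
 = 11.27 + 4.32 + 4.25 + 1.96 + 2.6
 = 24.4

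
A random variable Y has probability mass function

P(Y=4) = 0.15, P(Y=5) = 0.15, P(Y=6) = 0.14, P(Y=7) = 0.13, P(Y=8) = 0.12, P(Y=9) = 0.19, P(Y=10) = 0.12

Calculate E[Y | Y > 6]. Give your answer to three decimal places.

P(Y > 6) = 0.13 + 0.12 + 0.19 + 0.12 = 0.56.
E[Y | Y > 6] = [7·0.13 + 8·0.12 + 9·0.19 + 10·0.12] / 0.56
 = 4.78 / 0.56
 = 239/28

8.536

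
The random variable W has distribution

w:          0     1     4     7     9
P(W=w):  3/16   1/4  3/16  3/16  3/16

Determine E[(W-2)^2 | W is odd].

22.6

P(W is odd) = 1/4 + 3/16 + 3/16 = 5/8.
E[(W-2)^2 | W is odd] = [1·1/4 + 25·3/16 + 49·3/16] / (5/8)
 = 113/8 / (5/8)
 = 113/5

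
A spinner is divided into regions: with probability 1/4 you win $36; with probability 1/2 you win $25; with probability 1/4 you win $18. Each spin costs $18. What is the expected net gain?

E[payout] = 36·1/4 + 25·1/2 + 18·1/4
 = 9 + 25/2 + 9/2
 = 26
Net = 26 - 18 = 8

8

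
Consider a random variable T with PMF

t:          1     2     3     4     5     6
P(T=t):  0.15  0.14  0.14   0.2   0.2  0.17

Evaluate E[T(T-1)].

12.62

E[T(T-1)] = Σ t(t-1)·P(T=t)
 = 0·0.15 + 2·0.14 + 6·0.14 + 12·0.2 + 20·0.2 + 30·0.17
 = 0 + 0.28 + 0.84 + 2.4 + 4 + 5.1
 = 12.62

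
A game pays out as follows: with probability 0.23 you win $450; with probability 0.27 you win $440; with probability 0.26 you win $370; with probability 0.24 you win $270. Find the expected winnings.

383.3

E[payout] = 450·0.23 + 440·0.27 + 370·0.26 + 270·0.24
 = 103.5 + 118.8 + 96.2 + 64.8
 = 383.3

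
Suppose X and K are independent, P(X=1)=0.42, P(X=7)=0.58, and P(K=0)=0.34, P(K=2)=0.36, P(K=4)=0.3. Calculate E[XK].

8.6016

E[XK] = Σ_x Σ_k xk · P(X=x)P(K=k)
 = 0·0.1428 + 2·0.1512 + 4·0.126 + 0·0.1972 + 14·0.2088 + 28·0.174
 = 0 + 0.3024 + 0.504 + 0 + 2.9232 + 4.872
 = 8.6016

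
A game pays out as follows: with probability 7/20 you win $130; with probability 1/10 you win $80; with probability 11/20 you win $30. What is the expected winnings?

E[payout] = 130·7/20 + 80·1/10 + 30·11/20
 = 91/2 + 8 + 33/2
 = 70

70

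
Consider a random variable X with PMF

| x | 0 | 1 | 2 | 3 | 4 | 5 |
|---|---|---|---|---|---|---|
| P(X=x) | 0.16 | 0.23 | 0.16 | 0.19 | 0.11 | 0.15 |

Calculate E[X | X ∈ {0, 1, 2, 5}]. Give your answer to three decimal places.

1.857

P(X ∈ {0, 1, 2, 5}) = 0.16 + 0.23 + 0.16 + 0.15 = 0.7.
E[X | X ∈ {0, 1, 2, 5}] = [0·0.16 + 1·0.23 + 2·0.16 + 5·0.15] / 0.7
 = 1.3 / 0.7
 = 13/7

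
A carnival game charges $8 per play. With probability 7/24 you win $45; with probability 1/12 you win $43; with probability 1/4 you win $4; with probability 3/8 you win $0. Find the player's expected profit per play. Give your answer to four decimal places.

E[payout] = 45·7/24 + 43·1/12 + 4·1/4 + 0·3/8
 = 105/8 + 43/12 + 1 + 0
 = 425/24
Net = 425/24 - 8 = 233/24

9.7083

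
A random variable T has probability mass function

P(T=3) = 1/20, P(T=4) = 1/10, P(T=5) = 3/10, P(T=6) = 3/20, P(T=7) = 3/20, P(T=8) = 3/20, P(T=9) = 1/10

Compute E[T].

E[T] = Σ t·P(T=t)
 = 3·1/20 + 4·1/10 + 5·3/10 + 6·3/20 + 7·3/20 + 8·3/20 + 9·1/10
 = 3/20 + 2/5 + 3/2 + 9/10 + 21/20 + 6/5 + 9/10
 = 61/10

6.1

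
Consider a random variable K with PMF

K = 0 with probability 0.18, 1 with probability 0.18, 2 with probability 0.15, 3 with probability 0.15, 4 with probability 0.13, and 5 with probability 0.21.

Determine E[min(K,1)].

E[min(K,1)] = Σ min(k,1)·P(K=k)
 = 0·0.18 + 1·0.18 + 1·0.15 + 1·0.15 + 1·0.13 + 1·0.21
 = 0 + 0.18 + 0.15 + 0.15 + 0.13 + 0.21
 = 0.82

0.82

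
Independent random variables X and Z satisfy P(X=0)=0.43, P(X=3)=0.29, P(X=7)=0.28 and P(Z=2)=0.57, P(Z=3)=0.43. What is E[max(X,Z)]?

3.8749

E[max(X,Z)] = Σ_x Σ_z max(x,z) · P(X=x)P(Z=z)
 = 2·0.2451 + 3·0.1849 + 3·0.1653 + 3·0.1247 + 7·0.1596 + 7·0.1204
 = 0.4902 + 0.5547 + 0.4959 + 0.3741 + 1.1172 + 0.8428
 = 3.8749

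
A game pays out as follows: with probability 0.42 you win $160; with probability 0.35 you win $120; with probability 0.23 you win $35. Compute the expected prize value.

117.25

E[payout] = 160·0.42 + 120·0.35 + 35·0.23
 = 67.2 + 42 + 8.05
 = 117.25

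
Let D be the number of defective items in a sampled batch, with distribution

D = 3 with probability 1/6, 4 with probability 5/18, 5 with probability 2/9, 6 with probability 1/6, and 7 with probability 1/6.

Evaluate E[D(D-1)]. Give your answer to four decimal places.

20.7778

E[D(D-1)] = Σ d(d-1)·P(D=d)
 = 6·1/6 + 12·5/18 + 20·2/9 + 30·1/6 + 42·1/6
 = 1 + 10/3 + 40/9 + 5 + 7
 = 187/9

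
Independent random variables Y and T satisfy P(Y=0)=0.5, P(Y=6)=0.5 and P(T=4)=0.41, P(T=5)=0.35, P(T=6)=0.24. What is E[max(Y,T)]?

E[max(Y,T)] = Σ_y Σ_t max(y,t) · P(Y=y)P(T=t)
 = 4·0.205 + 5·0.175 + 6·0.12 + 6·0.205 + 6·0.175 + 6·0.12
 = 0.82 + 0.875 + 0.72 + 1.23 + 1.05 + 0.72
 = 5.415

5.415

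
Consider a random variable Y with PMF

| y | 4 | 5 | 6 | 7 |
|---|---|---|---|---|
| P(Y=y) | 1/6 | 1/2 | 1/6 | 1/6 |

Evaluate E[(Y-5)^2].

1

E[(Y-5)^2] = Σ (y-5)^2·P(Y=y)
 = 1·1/6 + 0·1/2 + 1·1/6 + 4·1/6
 = 1/6 + 0 + 1/6 + 2/3
 = 1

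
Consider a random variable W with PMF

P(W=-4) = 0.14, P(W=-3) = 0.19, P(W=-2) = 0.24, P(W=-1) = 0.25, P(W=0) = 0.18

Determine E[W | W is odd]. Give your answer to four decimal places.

P(W is odd) = 0.19 + 0.25 = 0.44.
E[W | W is odd] = [(-3)·0.19 + (-1)·0.25] / 0.44
 = -0.82 / 0.44
 = -41/22

-1.8636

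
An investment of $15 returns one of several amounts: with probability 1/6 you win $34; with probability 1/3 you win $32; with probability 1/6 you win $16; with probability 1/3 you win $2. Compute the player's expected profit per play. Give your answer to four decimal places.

4.6667

E[payout] = 34·1/6 + 32·1/3 + 16·1/6 + 2·1/3
 = 17/3 + 32/3 + 8/3 + 2/3
 = 59/3
Net = 59/3 - 15 = 14/3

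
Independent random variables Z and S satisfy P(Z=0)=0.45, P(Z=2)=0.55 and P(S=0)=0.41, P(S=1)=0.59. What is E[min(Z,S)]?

E[min(Z,S)] = Σ_z Σ_s min(z,s) · P(Z=z)P(S=s)
 = 0·0.1845 + 0·0.2655 + 0·0.2255 + 1·0.3245
 = 0 + 0 + 0 + 0.3245
 = 0.3245

0.3245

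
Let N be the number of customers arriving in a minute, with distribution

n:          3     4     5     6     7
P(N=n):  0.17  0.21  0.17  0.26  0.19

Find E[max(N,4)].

5.26

E[max(N,4)] = Σ max(n,4)·P(N=n)
 = 4·0.17 + 4·0.21 + 5·0.17 + 6·0.26 + 7·0.19
 = 0.68 + 0.84 + 0.85 + 1.56 + 1.33
 = 5.26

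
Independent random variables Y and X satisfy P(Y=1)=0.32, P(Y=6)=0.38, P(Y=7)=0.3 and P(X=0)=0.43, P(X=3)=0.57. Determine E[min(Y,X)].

1.3452

E[min(Y,X)] = Σ_y Σ_x min(y,x) · P(Y=y)P(X=x)
 = 0·0.1376 + 1·0.1824 + 0·0.1634 + 3·0.2166 + 0·0.129 + 3·0.171
 = 0 + 0.1824 + 0 + 0.6498 + 0 + 0.513
 = 1.3452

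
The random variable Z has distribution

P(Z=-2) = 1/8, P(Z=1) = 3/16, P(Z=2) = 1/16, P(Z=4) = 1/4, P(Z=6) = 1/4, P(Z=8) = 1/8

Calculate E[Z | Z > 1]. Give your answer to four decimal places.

5.2727

P(Z > 1) = 1/16 + 1/4 + 1/4 + 1/8 = 11/16.
E[Z | Z > 1] = [2·1/16 + 4·1/4 + 6·1/4 + 8·1/8] / (11/16)
 = 29/8 / (11/16)
 = 58/11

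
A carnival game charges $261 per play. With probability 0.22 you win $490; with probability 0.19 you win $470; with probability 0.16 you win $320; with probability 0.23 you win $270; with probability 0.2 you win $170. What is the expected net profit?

E[payout] = 490·0.22 + 470·0.19 + 320·0.16 + 270·0.23 + 170·0.2
 = 107.8 + 89.3 + 51.2 + 62.1 + 34
 = 344.4
Net = 344.4 - 261 = 83.4

83.4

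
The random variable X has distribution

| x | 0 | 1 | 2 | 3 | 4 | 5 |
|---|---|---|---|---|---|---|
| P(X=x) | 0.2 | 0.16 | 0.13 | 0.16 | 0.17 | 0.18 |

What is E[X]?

E[X] = Σ x·P(X=x)
 = 0·0.2 + 1·0.16 + 2·0.13 + 3·0.16 + 4·0.17 + 5·0.18
 = 0 + 0.16 + 0.26 + 0.48 + 0.68 + 0.9
 = 2.48

2.48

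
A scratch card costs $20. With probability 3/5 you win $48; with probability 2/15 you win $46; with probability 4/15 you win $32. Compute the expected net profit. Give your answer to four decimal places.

23.4667

E[payout] = 48·3/5 + 46·2/15 + 32·4/15
 = 144/5 + 92/15 + 128/15
 = 652/15
Net = 652/15 - 20 = 352/15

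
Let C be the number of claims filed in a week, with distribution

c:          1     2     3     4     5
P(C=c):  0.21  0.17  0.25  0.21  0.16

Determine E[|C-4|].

1.38

E[|C-4|] = Σ |c-4|·P(C=c)
 = 3·0.21 + 2·0.17 + 1·0.25 + 0·0.21 + 1·0.16
 = 0.63 + 0.34 + 0.25 + 0 + 0.16
 = 1.38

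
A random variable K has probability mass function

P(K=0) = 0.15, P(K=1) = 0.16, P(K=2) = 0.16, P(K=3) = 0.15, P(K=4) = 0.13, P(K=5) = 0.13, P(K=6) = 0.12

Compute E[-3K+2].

-6.46

E[-3K+2] = Σ (-3k+2)·P(K=k)
 = 2·0.15 + (-1)·0.16 + (-4)·0.16 + (-7)·0.15 + (-10)·0.13 + (-13)·0.13 + (-16)·0.12
 = 0.3 + (-0.16) + (-0.64) + (-1.05) + (-1.3) + (-1.69) + (-1.92)
 = -6.46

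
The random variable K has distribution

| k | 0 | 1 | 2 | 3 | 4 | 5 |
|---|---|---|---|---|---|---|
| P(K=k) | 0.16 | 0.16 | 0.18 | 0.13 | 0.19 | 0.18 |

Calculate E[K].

2.57

E[K] = Σ k·P(K=k)
 = 0·0.16 + 1·0.16 + 2·0.18 + 3·0.13 + 4·0.19 + 5·0.18
 = 0 + 0.16 + 0.36 + 0.39 + 0.76 + 0.9
 = 2.57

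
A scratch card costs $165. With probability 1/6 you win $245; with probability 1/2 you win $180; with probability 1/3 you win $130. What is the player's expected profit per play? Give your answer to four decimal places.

E[payout] = 245·1/6 + 180·1/2 + 130·1/3
 = 245/6 + 90 + 130/3
 = 1045/6
Net = 1045/6 - 165 = 55/6

9.1667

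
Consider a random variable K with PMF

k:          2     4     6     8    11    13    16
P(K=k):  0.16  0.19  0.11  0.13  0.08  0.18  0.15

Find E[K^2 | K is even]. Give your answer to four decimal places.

P(K is even) = 0.16 + 0.19 + 0.11 + 0.13 + 0.15 = 0.74.
E[K^2 | K is even] = [4·0.16 + 16·0.19 + 36·0.11 + 64·0.13 + 256·0.15] / 0.74
 = 54.36 / 0.74
 = 2718/37

73.4595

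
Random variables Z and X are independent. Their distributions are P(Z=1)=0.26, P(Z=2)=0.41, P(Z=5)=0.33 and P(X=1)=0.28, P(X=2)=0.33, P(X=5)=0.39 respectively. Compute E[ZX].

E[ZX] = Σ_z Σ_x zx · P(Z=z)P(X=x)
 = 1·0.0728 + 2·0.0858 + 5·0.1014 + 2·0.1148 + 4·0.1353 + 10·0.1599 + 5·0.0924 + 10·0.1089 + 25·0.1287
 = 0.0728 + 0.1716 + 0.507 + 0.2296 + 0.5412 + 1.599 + 0.462 + 1.089 + 3.2175
 = 7.8897

7.8897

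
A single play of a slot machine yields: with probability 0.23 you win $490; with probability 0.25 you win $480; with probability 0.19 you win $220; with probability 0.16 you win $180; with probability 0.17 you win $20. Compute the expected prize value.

E[payout] = 490·0.23 + 480·0.25 + 220·0.19 + 180·0.16 + 20·0.17
 = 112.7 + 120 + 41.8 + 28.8 + 3.4
 = 306.7

306.7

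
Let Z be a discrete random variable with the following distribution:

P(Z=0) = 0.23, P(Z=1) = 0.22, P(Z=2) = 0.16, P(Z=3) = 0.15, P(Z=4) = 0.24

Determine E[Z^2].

6.05

E[Z^2] = Σ z^2·P(Z=z)
 = 0·0.23 + 1·0.22 + 4·0.16 + 9·0.15 + 16·0.24
 = 0 + 0.22 + 0.64 + 1.35 + 3.84
 = 6.05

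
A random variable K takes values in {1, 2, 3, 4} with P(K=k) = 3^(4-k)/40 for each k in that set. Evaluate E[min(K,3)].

E[min(K,3)] = Σ min(k,3)·P(K=k)
 = 1·27/40 + 2·9/40 + 3·3/40 + 3·1/40
 = 27/40 + 9/20 + 9/40 + 3/40
 = 57/40

1.425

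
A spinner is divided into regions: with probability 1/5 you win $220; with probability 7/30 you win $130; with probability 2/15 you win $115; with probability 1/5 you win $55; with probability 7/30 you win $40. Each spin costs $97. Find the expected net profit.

13

E[payout] = 220·1/5 + 130·7/30 + 115·2/15 + 55·1/5 + 40·7/30
 = 44 + 91/3 + 46/3 + 11 + 28/3
 = 110
Net = 110 - 97 = 13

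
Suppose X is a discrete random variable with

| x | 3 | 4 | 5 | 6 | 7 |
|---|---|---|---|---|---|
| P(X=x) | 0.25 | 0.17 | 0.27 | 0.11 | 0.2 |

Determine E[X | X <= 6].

P(X <= 6) = 0.25 + 0.17 + 0.27 + 0.11 = 0.8.
E[X | X <= 6] = [3·0.25 + 4·0.17 + 5·0.27 + 6·0.11] / 0.8
 = 3.44 / 0.8
 = 43/10

4.3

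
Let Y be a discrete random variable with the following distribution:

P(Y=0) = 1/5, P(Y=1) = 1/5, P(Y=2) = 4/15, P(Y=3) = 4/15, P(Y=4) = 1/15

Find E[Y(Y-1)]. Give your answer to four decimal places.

E[Y(Y-1)] = Σ y(y-1)·P(Y=y)
 = 0·1/5 + 0·1/5 + 2·4/15 + 6·4/15 + 12·1/15
 = 0 + 0 + 8/15 + 8/5 + 4/5
 = 44/15

2.9333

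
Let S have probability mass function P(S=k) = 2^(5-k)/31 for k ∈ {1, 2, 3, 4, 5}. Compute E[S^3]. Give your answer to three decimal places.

14.226

E[S^3] = Σ s^3·P(S=s)
 = 1·16/31 + 8·8/31 + 27·4/31 + 64·2/31 + 125·1/31
 = 16/31 + 64/31 + 108/31 + 128/31 + 125/31
 = 441/31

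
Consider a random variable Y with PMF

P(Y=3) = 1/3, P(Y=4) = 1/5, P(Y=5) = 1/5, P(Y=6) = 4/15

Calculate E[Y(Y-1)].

E[Y(Y-1)] = Σ y(y-1)·P(Y=y)
 = 6·1/3 + 12·1/5 + 20·1/5 + 30·4/15
 = 2 + 12/5 + 4 + 8
 = 82/5

16.4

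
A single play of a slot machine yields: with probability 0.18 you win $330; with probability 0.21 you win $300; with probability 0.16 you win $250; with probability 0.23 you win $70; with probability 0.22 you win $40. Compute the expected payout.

187.3

E[payout] = 330·0.18 + 300·0.21 + 250·0.16 + 70·0.23 + 40·0.22
 = 59.4 + 63 + 40 + 16.1 + 8.8
 = 187.3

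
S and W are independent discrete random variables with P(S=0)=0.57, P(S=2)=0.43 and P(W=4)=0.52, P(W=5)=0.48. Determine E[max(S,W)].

4.48

E[max(S,W)] = Σ_s Σ_w max(s,w) · P(S=s)P(W=w)
 = 4·0.2964 + 5·0.2736 + 4·0.2236 + 5·0.2064
 = 1.1856 + 1.368 + 0.8944 + 1.032
 = 4.48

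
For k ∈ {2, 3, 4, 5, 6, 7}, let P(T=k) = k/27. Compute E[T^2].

E[T^2] = Σ t^2·P(T=t)
 = 4·2/27 + 9·1/9 + 16·4/27 + 25·5/27 + 36·2/9 + 49·7/27
 = 8/27 + 1 + 64/27 + 125/27 + 8 + 343/27
 = 29

29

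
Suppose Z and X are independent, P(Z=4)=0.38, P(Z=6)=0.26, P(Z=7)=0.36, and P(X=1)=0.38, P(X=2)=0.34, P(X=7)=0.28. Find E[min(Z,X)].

2.628

E[min(Z,X)] = Σ_z Σ_x min(z,x) · P(Z=z)P(X=x)
 = 1·0.1444 + 2·0.1292 + 4·0.1064 + 1·0.0988 + 2·0.0884 + 6·0.0728 + 1·0.1368 + 2·0.1224 + 7·0.1008
 = 0.1444 + 0.2584 + 0.4256 + 0.0988 + 0.1768 + 0.4368 + 0.1368 + 0.2448 + 0.7056
 = 2.628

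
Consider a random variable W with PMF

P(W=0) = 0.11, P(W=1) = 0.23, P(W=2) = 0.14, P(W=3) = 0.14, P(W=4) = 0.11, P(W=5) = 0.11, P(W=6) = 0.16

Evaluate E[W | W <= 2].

P(W <= 2) = 0.11 + 0.23 + 0.14 = 0.48.
E[W | W <= 2] = [0·0.11 + 1·0.23 + 2·0.14] / 0.48
 = 0.51 / 0.48
 = 17/16

1.0625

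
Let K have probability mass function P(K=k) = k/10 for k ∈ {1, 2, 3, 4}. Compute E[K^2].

E[K^2] = Σ k^2·P(K=k)
 = 1·1/10 + 4·1/5 + 9·3/10 + 16·2/5
 = 1/10 + 4/5 + 27/10 + 32/5
 = 10

10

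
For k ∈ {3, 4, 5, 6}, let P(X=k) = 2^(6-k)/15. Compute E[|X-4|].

E[|X-4|] = Σ |x-4|·P(X=x)
 = 1·8/15 + 0·4/15 + 1·2/15 + 2·1/15
 = 8/15 + 0 + 2/15 + 2/15
 = 4/5

0.8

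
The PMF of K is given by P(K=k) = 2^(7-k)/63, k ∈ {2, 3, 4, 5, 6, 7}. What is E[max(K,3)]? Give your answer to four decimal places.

E[max(K,3)] = Σ max(k,3)·P(K=k)
 = 3·32/63 + 3·16/63 + 4·8/63 + 5·4/63 + 6·2/63 + 7·1/63
 = 32/21 + 16/21 + 32/63 + 20/63 + 4/21 + 1/9
 = 215/63

3.4127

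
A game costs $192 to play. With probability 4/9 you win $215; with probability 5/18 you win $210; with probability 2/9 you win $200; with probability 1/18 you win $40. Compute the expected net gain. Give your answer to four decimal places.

8.5556

E[payout] = 215·4/9 + 210·5/18 + 200·2/9 + 40·1/18
 = 860/9 + 175/3 + 400/9 + 20/9
 = 1805/9
Net = 1805/9 - 192 = 77/9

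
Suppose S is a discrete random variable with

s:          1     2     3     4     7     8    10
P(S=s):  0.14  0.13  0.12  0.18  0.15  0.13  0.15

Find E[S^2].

35.29

E[S^2] = Σ s^2·P(S=s)
 = 1·0.14 + 4·0.13 + 9·0.12 + 16·0.18 + 49·0.15 + 64·0.13 + 100·0.15
 = 0.14 + 0.52 + 1.08 + 2.88 + 7.35 + 8.32 + 15
 = 35.29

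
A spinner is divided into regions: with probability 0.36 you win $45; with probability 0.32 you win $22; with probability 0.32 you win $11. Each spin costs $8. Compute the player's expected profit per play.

E[payout] = 45·0.36 + 22·0.32 + 11·0.32
 = 16.2 + 7.04 + 3.52
 = 26.76
Net = 26.76 - 8 = 18.76

18.76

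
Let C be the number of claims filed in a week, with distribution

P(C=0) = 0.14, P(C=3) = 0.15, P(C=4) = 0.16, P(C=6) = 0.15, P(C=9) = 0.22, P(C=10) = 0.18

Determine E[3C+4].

21.31

E[3C+4] = Σ (3c+4)·P(C=c)
 = 4·0.14 + 13·0.15 + 16·0.16 + 22·0.15 + 31·0.22 + 34·0.18
 = 0.56 + 1.95 + 2.56 + 3.3 + 6.82 + 6.12
 = 21.31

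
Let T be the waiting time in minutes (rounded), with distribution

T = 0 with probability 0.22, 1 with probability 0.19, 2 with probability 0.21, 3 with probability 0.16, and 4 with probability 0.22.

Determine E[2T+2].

E[2T+2] = Σ (2t+2)·P(T=t)
 = 2·0.22 + 4·0.19 + 6·0.21 + 8·0.16 + 10·0.22
 = 0.44 + 0.76 + 1.26 + 1.28 + 2.2
 = 5.94

5.94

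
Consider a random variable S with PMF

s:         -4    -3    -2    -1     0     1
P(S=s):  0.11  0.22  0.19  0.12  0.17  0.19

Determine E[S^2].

E[S^2] = Σ s^2·P(S=s)
 = 16·0.11 + 9·0.22 + 4·0.19 + 1·0.12 + 0·0.17 + 1·0.19
 = 1.76 + 1.98 + 0.76 + 0.12 + 0 + 0.19
 = 4.81

4.81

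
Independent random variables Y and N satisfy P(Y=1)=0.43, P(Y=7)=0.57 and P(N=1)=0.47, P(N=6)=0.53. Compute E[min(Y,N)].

2.5105

E[min(Y,N)] = Σ_y Σ_n min(y,n) · P(Y=y)P(N=n)
 = 1·0.2021 + 1·0.2279 + 1·0.2679 + 6·0.3021
 = 0.2021 + 0.2279 + 0.2679 + 1.8126
 = 2.5105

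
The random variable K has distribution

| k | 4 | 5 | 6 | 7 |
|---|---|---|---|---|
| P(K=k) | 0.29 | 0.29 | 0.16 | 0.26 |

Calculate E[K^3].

E[K^3] = Σ k^3·P(K=k)
 = 64·0.29 + 125·0.29 + 216·0.16 + 343·0.26
 = 18.56 + 36.25 + 34.56 + 89.18
 = 178.55

178.55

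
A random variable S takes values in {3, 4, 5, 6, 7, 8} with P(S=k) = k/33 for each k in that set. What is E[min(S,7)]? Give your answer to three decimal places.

E[min(S,7)] = Σ min(s,7)·P(S=s)
 = 3·1/11 + 4·4/33 + 5·5/33 + 6·2/11 + 7·7/33 + 7·8/33
 = 3/11 + 16/33 + 25/33 + 12/11 + 49/33 + 56/33
 = 191/33

5.788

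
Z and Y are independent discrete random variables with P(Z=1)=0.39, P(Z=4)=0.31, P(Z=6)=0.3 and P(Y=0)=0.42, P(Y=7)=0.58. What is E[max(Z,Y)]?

E[max(Z,Y)] = Σ_z Σ_y max(z,y) · P(Z=z)P(Y=y)
 = 1·0.1638 + 7·0.2262 + 4·0.1302 + 7·0.1798 + 6·0.126 + 7·0.174
 = 0.1638 + 1.5834 + 0.5208 + 1.2586 + 0.756 + 1.218
 = 5.5006

5.5006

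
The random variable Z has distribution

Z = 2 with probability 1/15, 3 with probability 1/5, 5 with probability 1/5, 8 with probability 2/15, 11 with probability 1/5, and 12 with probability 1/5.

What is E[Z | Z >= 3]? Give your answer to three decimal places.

7.786

P(Z >= 3) = 1/5 + 1/5 + 2/15 + 1/5 + 1/5 = 14/15.
E[Z | Z >= 3] = [3·1/5 + 5·1/5 + 8·2/15 + 11·1/5 + 12·1/5] / (14/15)
 = 109/15 / (14/15)
 = 109/14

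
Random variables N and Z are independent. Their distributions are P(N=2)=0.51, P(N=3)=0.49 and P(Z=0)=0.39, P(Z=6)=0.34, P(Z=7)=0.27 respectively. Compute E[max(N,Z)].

4.9011

E[max(N,Z)] = Σ_n Σ_z max(n,z) · P(N=n)P(Z=z)
 = 2·0.1989 + 6·0.1734 + 7·0.1377 + 3·0.1911 + 6·0.1666 + 7·0.1323
 = 0.3978 + 1.0404 + 0.9639 + 0.5733 + 0.9996 + 0.9261
 = 4.9011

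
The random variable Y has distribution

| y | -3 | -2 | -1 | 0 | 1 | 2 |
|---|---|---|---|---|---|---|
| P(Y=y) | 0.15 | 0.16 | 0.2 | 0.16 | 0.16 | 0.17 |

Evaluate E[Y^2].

3.03

E[Y^2] = Σ y^2·P(Y=y)
 = 9·0.15 + 4·0.16 + 1·0.2 + 0·0.16 + 1·0.16 + 4·0.17
 = 1.35 + 0.64 + 0.2 + 0 + 0.16 + 0.68
 = 3.03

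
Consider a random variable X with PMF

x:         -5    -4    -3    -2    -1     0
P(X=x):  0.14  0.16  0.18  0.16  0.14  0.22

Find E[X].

E[X] = Σ x·P(X=x)
 = (-5)·0.14 + (-4)·0.16 + (-3)·0.18 + (-2)·0.16 + (-1)·0.14 + 0·0.22
 = (-0.7) + (-0.64) + (-0.54) + (-0.32) + (-0.14) + 0
 = -2.34

-2.34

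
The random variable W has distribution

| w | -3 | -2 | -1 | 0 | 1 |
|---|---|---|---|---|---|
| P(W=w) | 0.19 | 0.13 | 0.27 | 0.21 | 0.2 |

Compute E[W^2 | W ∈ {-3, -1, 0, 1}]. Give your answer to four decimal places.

2.5057

P(W ∈ {-3, -1, 0, 1}) = 0.19 + 0.27 + 0.21 + 0.2 = 0.87.
E[W^2 | W ∈ {-3, -1, 0, 1}] = [9·0.19 + 1·0.27 + 0·0.21 + 1·0.2] / 0.87
 = 2.18 / 0.87
 = 218/87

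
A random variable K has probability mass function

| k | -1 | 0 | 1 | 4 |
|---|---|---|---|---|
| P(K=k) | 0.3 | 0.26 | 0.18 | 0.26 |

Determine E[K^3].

E[K^3] = Σ k^3·P(K=k)
 = (-1)·0.3 + 0·0.26 + 1·0.18 + 64·0.26
 = (-0.3) + 0 + 0.18 + 16.64
 = 16.52

16.52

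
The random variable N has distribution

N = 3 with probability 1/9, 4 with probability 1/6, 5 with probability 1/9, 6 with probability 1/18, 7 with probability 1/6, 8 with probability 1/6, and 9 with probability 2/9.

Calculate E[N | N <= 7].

P(N <= 7) = 1/9 + 1/6 + 1/9 + 1/18 + 1/6 = 11/18.
E[N | N <= 7] = [3·1/9 + 4·1/6 + 5·1/9 + 6·1/18 + 7·1/6] / (11/18)
 = 55/18 / (11/18)
 = 5

5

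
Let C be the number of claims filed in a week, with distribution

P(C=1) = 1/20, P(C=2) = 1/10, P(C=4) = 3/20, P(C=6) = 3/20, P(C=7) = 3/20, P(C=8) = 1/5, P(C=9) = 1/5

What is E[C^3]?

342.5

E[C^3] = Σ c^3·P(C=c)
 = 1·1/20 + 8·1/10 + 64·3/20 + 216·3/20 + 343·3/20 + 512·1/5 + 729·1/5
 = 1/20 + 4/5 + 48/5 + 162/5 + 1029/20 + 512/5 + 729/5
 = 685/2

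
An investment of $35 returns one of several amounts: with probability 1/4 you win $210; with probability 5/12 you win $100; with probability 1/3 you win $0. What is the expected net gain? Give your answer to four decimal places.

59.1667

E[payout] = 210·1/4 + 100·5/12 + 0·1/3
 = 105/2 + 125/3 + 0
 = 565/6
Net = 565/6 - 35 = 355/6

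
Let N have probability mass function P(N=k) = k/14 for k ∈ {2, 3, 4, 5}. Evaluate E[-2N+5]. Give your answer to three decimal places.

E[-2N+5] = Σ (-2n+5)·P(N=n)
 = 1·1/7 + (-1)·3/14 + (-3)·2/7 + (-5)·5/14
 = 1/7 + (-3/14) + (-6/7) + (-25/14)
 = -19/7

-2.714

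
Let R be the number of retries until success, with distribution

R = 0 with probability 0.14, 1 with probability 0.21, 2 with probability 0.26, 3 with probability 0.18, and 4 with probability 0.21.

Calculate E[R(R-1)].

E[R(R-1)] = Σ r(r-1)·P(R=r)
 = 0·0.14 + 0·0.21 + 2·0.26 + 6·0.18 + 12·0.21
 = 0 + 0 + 0.52 + 1.08 + 2.52
 = 4.12

4.12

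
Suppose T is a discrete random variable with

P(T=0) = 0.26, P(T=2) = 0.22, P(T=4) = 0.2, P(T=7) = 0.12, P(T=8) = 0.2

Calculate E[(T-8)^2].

E[(T-8)^2] = Σ (t-8)^2·P(T=t)
 = 64·0.26 + 36·0.22 + 16·0.2 + 1·0.12 + 0·0.2
 = 16.64 + 7.92 + 3.2 + 0.12 + 0
 = 27.88

27.88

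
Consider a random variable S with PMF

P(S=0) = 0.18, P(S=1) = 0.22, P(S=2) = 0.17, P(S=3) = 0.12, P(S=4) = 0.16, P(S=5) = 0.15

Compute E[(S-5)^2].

E[(S-5)^2] = Σ (s-5)^2·P(S=s)
 = 25·0.18 + 16·0.22 + 9·0.17 + 4·0.12 + 1·0.16 + 0·0.15
 = 4.5 + 3.52 + 1.53 + 0.48 + 0.16 + 0
 = 10.19

10.19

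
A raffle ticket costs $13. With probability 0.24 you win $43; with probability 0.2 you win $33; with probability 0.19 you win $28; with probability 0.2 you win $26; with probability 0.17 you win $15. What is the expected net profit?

E[payout] = 43·0.24 + 33·0.2 + 28·0.19 + 26·0.2 + 15·0.17
 = 10.32 + 6.6 + 5.32 + 5.2 + 2.55
 = 29.99
Net = 29.99 - 13 = 16.99

16.99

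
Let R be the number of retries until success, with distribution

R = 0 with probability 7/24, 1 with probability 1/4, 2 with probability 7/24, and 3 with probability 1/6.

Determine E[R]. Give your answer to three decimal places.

1.333

E[R] = Σ r·P(R=r)
 = 0·7/24 + 1·1/4 + 2·7/24 + 3·1/6
 = 0 + 1/4 + 7/12 + 1/2
 = 4/3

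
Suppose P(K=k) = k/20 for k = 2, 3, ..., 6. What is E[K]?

E[K] = Σ k·P(K=k)
 = 2·1/10 + 3·3/20 + 4·1/5 + 5·1/4 + 6·3/10
 = 1/5 + 9/20 + 4/5 + 5/4 + 9/5
 = 9/2

4.5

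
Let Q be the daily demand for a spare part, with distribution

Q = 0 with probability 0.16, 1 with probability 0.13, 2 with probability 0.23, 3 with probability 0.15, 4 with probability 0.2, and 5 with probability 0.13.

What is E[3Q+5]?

E[3Q+5] = Σ (3q+5)·P(Q=q)
 = 5·0.16 + 8·0.13 + 11·0.23 + 14·0.15 + 17·0.2 + 20·0.13
 = 0.8 + 1.04 + 2.53 + 2.1 + 3.4 + 2.6
 = 12.47

12.47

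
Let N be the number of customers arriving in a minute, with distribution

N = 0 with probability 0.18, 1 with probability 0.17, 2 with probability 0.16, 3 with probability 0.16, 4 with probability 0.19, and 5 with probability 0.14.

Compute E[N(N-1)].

E[N(N-1)] = Σ n(n-1)·P(N=n)
 = 0·0.18 + 0·0.17 + 2·0.16 + 6·0.16 + 12·0.19 + 20·0.14
 = 0 + 0 + 0.32 + 0.96 + 2.28 + 2.8
 = 6.36

6.36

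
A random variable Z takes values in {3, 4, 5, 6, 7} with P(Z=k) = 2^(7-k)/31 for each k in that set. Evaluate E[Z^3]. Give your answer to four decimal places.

71.5806

E[Z^3] = Σ z^3·P(Z=z)
 = 27·16/31 + 64·8/31 + 125·4/31 + 216·2/31 + 343·1/31
 = 432/31 + 512/31 + 500/31 + 432/31 + 343/31
 = 2219/31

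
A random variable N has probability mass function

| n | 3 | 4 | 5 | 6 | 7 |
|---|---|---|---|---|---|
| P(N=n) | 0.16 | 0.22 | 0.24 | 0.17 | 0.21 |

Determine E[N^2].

27.37

E[N^2] = Σ n^2·P(N=n)
 = 9·0.16 + 16·0.22 + 25·0.24 + 36·0.17 + 49·0.21
 = 1.44 + 3.52 + 6 + 6.12 + 10.29
 = 27.37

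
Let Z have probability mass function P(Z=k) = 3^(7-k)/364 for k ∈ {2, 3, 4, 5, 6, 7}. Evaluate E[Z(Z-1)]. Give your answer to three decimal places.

4.418

E[Z(Z-1)] = Σ z(z-1)·P(Z=z)
 = 2·243/364 + 6·81/364 + 12·27/364 + 20·9/364 + 30·3/364 + 42·1/364
 = 243/182 + 243/182 + 81/91 + 45/91 + 45/182 + 3/26
 = 402/91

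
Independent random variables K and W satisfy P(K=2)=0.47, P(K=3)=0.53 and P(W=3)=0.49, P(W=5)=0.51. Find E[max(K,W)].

E[max(K,W)] = Σ_k Σ_w max(k,w) · P(K=k)P(W=w)
 = 3·0.2303 + 5·0.2397 + 3·0.2597 + 5·0.2703
 = 0.6909 + 1.1985 + 0.7791 + 1.3515
 = 4.02

4.02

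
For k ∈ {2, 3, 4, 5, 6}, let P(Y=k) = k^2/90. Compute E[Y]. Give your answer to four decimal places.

E[Y] = Σ y·P(Y=y)
 = 2·2/45 + 3·1/10 + 4·8/45 + 5·5/18 + 6·2/5
 = 4/45 + 3/10 + 32/45 + 25/18 + 12/5
 = 44/9

4.8889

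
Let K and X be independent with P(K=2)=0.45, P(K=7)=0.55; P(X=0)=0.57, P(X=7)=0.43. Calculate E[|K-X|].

E[|K-X|] = Σ_k Σ_x |k-x| · P(K=k)P(X=x)
 = 2·0.2565 + 5·0.1935 + 7·0.3135 + 0·0.2365
 = 0.513 + 0.9675 + 2.1945 + 0
 = 3.675

3.675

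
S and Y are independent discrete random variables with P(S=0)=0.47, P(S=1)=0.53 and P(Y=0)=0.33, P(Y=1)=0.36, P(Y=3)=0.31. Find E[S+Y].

E[S+Y] = Σ_s Σ_y (s+y) · P(S=s)P(Y=y)
 = 0·0.1551 + 1·0.1692 + 3·0.1457 + 1·0.1749 + 2·0.1908 + 4·0.1643
 = 0 + 0.1692 + 0.4371 + 0.1749 + 0.3816 + 0.6572
 = 1.82

1.82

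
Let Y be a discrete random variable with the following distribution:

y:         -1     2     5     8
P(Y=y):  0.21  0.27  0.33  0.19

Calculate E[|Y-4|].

2.68

E[|Y-4|] = Σ |y-4|·P(Y=y)
 = 5·0.21 + 2·0.27 + 1·0.33 + 4·0.19
 = 1.05 + 0.54 + 0.33 + 0.76
 = 2.68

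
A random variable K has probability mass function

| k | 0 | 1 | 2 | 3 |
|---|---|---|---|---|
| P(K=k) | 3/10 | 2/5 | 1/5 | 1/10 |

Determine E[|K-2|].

1.1

E[|K-2|] = Σ |k-2|·P(K=k)
 = 2·3/10 + 1·2/5 + 0·1/5 + 1·1/10
 = 3/5 + 2/5 + 0 + 1/10
 = 11/10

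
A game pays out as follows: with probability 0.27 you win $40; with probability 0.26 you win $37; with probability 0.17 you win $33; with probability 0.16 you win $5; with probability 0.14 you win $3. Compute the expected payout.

27.25

E[payout] = 40·0.27 + 37·0.26 + 33·0.17 + 5·0.16 + 3·0.14
 = 10.8 + 9.62 + 5.61 + 0.8 + 0.42
 = 27.25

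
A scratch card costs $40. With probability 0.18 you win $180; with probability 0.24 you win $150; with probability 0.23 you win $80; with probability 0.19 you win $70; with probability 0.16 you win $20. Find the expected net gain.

63.3

E[payout] = 180·0.18 + 150·0.24 + 80·0.23 + 70·0.19 + 20·0.16
 = 32.4 + 36 + 18.4 + 13.3 + 3.2
 = 103.3
Net = 103.3 - 40 = 63.3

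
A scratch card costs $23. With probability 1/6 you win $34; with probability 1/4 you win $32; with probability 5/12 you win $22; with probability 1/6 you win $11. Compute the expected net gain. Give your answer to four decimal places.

1.6667

E[payout] = 34·1/6 + 32·1/4 + 22·5/12 + 11·1/6
 = 17/3 + 8 + 55/6 + 11/6
 = 74/3
Net = 74/3 - 23 = 5/3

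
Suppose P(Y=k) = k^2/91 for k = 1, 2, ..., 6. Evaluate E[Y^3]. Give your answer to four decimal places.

E[Y^3] = Σ y^3·P(Y=y)
 = 1·1/91 + 8·4/91 + 27·9/91 + 64·16/91 + 125·25/91 + 216·36/91
 = 1/91 + 32/91 + 243/91 + 1024/91 + 3125/91 + 7776/91
 = 1743/13

134.0769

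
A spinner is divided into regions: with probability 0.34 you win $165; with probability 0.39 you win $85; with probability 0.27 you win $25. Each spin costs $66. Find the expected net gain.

E[payout] = 165·0.34 + 85·0.39 + 25·0.27
 = 56.1 + 33.15 + 6.75
 = 96
Net = 96 - 66 = 30

30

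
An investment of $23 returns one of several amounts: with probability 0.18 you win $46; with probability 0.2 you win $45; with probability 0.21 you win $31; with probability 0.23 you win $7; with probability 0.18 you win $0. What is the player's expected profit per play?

E[payout] = 46·0.18 + 45·0.2 + 31·0.21 + 7·0.23 + 0·0.18
 = 8.28 + 9 + 6.51 + 1.61 + 0
 = 25.4
Net = 25.4 - 23 = 2.4

2.4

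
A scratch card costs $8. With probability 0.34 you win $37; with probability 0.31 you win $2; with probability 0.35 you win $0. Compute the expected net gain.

E[payout] = 37·0.34 + 2·0.31 + 0·0.35
 = 12.58 + 0.62 + 0
 = 13.2
Net = 13.2 - 8 = 5.2

5.2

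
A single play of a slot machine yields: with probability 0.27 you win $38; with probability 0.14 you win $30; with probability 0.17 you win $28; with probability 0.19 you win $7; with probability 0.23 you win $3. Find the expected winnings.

21.24

E[payout] = 38·0.27 + 30·0.14 + 28·0.17 + 7·0.19 + 3·0.23
 = 10.26 + 4.2 + 4.76 + 1.33 + 0.69
 = 21.24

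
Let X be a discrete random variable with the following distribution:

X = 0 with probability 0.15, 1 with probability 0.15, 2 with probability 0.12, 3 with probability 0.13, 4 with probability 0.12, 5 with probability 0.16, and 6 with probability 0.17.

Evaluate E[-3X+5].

E[-3X+5] = Σ (-3x+5)·P(X=x)
 = 5·0.15 + 2·0.15 + (-1)·0.12 + (-4)·0.13 + (-7)·0.12 + (-10)·0.16 + (-13)·0.17
 = 0.75 + 0.3 + (-0.12) + (-0.52) + (-0.84) + (-1.6) + (-2.21)
 = -4.24

-4.24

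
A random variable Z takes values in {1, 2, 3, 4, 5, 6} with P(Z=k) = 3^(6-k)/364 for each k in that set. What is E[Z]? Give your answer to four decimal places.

E[Z] = Σ z·P(Z=z)
 = 1·243/364 + 2·81/364 + 3·27/364 + 4·9/364 + 5·3/364 + 6·1/364
 = 243/364 + 81/182 + 81/364 + 9/91 + 15/364 + 3/182
 = 543/364

1.4918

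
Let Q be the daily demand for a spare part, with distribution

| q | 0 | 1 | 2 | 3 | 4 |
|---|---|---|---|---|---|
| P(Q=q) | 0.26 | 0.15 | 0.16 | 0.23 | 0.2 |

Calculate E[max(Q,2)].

E[max(Q,2)] = Σ max(q,2)·P(Q=q)
 = 2·0.26 + 2·0.15 + 2·0.16 + 3·0.23 + 4·0.2
 = 0.52 + 0.3 + 0.32 + 0.69 + 0.8
 = 2.63

2.63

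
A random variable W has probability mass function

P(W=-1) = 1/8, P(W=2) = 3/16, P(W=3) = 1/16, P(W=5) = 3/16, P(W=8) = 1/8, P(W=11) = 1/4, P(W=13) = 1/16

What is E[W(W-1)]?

E[W(W-1)] = Σ w(w-1)·P(W=w)
 = 2·1/8 + 2·3/16 + 6·1/16 + 20·3/16 + 56·1/8 + 110·1/4 + 156·1/16
 = 1/4 + 3/8 + 3/8 + 15/4 + 7 + 55/2 + 39/4
 = 49

49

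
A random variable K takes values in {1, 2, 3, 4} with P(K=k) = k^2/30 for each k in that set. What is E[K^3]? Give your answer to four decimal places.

43.3333

E[K^3] = Σ k^3·P(K=k)
 = 1·1/30 + 8·2/15 + 27·3/10 + 64·8/15
 = 1/30 + 16/15 + 81/10 + 512/15
 = 130/3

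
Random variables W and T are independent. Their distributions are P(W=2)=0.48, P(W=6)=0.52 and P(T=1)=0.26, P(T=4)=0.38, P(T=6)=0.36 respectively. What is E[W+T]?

E[W+T] = Σ_w Σ_t (w+t) · P(W=w)P(T=t)
 = 3·0.1248 + 6·0.1824 + 8·0.1728 + 7·0.1352 + 10·0.1976 + 12·0.1872
 = 0.3744 + 1.0944 + 1.3824 + 0.9464 + 1.976 + 2.2464
 = 8.02

8.02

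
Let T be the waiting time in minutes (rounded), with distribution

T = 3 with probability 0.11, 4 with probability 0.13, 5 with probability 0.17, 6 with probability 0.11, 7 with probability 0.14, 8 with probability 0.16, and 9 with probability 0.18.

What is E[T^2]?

E[T^2] = Σ t^2·P(T=t)
 = 9·0.11 + 16·0.13 + 25·0.17 + 36·0.11 + 49·0.14 + 64·0.16 + 81·0.18
 = 0.99 + 2.08 + 4.25 + 3.96 + 6.86 + 10.24 + 14.58
 = 42.96

42.96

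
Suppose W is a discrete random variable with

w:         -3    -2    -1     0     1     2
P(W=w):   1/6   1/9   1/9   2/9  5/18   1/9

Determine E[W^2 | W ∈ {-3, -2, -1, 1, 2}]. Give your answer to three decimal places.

P(W ∈ {-3, -2, -1, 1, 2}) = 1/6 + 1/9 + 1/9 + 5/18 + 1/9 = 7/9.
E[W^2 | W ∈ {-3, -2, -1, 1, 2}] = [9·1/6 + 4·1/9 + 1·1/9 + 1·5/18 + 4·1/9] / (7/9)
 = 25/9 / (7/9)
 = 25/7

3.571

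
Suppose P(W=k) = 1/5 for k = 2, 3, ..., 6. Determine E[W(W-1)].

E[W(W-1)] = Σ w(w-1)·P(W=w)
 = 2·1/5 + 6·1/5 + 12·1/5 + 20·1/5 + 30·1/5
 = 2/5 + 6/5 + 12/5 + 4 + 6
 = 14

14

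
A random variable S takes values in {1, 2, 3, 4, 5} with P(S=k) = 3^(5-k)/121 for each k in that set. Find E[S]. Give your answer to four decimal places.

1.4793

E[S] = Σ s·P(S=s)
 = 1·81/121 + 2·27/121 + 3·9/121 + 4·3/121 + 5·1/121
 = 81/121 + 54/121 + 27/121 + 12/121 + 5/121
 = 179/121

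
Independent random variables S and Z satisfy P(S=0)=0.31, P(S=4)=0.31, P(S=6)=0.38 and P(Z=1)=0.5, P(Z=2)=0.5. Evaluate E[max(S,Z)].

3.985

E[max(S,Z)] = Σ_s Σ_z max(s,z) · P(S=s)P(Z=z)
 = 1·0.155 + 2·0.155 + 4·0.155 + 4·0.155 + 6·0.19 + 6·0.19
 = 0.155 + 0.31 + 0.62 + 0.62 + 1.14 + 1.14
 = 3.985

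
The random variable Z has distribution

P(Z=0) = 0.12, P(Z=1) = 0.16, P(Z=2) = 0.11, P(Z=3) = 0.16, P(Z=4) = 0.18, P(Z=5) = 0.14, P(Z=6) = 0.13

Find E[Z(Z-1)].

10.04

E[Z(Z-1)] = Σ z(z-1)·P(Z=z)
 = 0·0.12 + 0·0.16 + 2·0.11 + 6·0.16 + 12·0.18 + 20·0.14 + 30·0.13
 = 0 + 0 + 0.22 + 0.96 + 2.16 + 2.8 + 3.9
 = 10.04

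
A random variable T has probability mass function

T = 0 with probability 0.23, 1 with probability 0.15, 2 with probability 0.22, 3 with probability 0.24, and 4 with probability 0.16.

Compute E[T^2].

5.75

E[T^2] = Σ t^2·P(T=t)
 = 0·0.23 + 1·0.15 + 4·0.22 + 9·0.24 + 16·0.16
 = 0 + 0.15 + 0.88 + 2.16 + 2.56
 = 5.75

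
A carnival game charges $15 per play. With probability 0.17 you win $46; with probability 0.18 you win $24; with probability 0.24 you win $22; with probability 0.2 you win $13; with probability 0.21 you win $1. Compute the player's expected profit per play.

5.23

E[payout] = 46·0.17 + 24·0.18 + 22·0.24 + 13·0.2 + 1·0.21
 = 7.82 + 4.32 + 5.28 + 2.6 + 0.21
 = 20.23
Net = 20.23 - 15 = 5.23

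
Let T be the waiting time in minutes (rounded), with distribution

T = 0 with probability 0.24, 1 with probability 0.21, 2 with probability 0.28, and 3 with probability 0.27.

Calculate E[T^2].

3.76

E[T^2] = Σ t^2·P(T=t)
 = 0·0.24 + 1·0.21 + 4·0.28 + 9·0.27
 = 0 + 0.21 + 1.12 + 2.43
 = 3.76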